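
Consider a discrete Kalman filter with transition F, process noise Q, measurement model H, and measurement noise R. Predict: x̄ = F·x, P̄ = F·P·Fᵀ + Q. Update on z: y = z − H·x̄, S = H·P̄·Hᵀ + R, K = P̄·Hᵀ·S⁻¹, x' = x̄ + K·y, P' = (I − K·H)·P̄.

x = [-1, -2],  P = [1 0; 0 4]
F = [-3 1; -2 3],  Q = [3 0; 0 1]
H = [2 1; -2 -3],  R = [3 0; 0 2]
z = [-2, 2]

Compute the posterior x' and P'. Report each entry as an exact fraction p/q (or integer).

x̄ = F·x = [1, -4]
P̄ = F·P·Fᵀ + Q = [16 18; 18 41]
y = z − H·x̄ = [0, -8]
S = H·P̄·Hᵀ + R = [180 -331; -331 651]
K = P̄·Hᵀ·S⁻¹ = [4084/7619 1070/7619; -2502/7619 -3133/7619]
x' = x̄ + K·y = [-941/7619, -5412/7619]
P' = (I − K·H)·P̄ = [9724/7619 -7196/7619; -7196/7619 6886/7619]

x' = [-941/7619, -5412/7619]
P' = [9724/7619 -7196/7619; -7196/7619 6886/7619]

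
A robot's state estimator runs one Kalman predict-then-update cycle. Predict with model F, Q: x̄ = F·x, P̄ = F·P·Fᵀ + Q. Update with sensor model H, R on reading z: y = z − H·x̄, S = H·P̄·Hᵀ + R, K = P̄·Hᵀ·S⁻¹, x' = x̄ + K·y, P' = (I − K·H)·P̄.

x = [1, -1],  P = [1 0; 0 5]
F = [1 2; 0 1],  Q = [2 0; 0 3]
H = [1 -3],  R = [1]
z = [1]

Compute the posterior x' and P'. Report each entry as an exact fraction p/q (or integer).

x̄ = F·x = [-1, -1]
P̄ = F·P·Fᵀ + Q = [23 10; 10 8]
y = z − H·x̄ = [-1]
S = H·P̄·Hᵀ + R = [36]
K = P̄·Hᵀ·S⁻¹ = [-7/36; -7/18]
x' = x̄ + K·y = [-29/36, -11/18]
P' = (I − K·H)·P̄ = [779/36 131/18; 131/18 23/9]

x' = [-29/36, -11/18]
P' = [779/36 131/18; 131/18 23/9]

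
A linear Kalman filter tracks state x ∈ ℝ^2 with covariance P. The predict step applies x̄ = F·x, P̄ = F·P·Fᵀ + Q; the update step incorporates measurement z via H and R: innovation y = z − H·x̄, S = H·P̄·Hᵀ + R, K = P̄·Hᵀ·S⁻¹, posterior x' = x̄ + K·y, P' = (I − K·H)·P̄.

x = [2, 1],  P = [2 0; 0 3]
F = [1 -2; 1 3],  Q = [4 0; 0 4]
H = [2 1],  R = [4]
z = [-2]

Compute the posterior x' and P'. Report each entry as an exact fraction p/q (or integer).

x' = [-28/9, 218/45]
P' = [82/9 -148/9; -148/9 1484/45]

x̄ = F·x = [0, 5]
P̄ = F·P·Fᵀ + Q = [18 -16; -16 33]
y = z − H·x̄ = [-7]
S = H·P̄·Hᵀ + R = [45]
K = P̄·Hᵀ·S⁻¹ = [4/9; 1/45]
x' = x̄ + K·y = [-28/9, 218/45]
P' = (I − K·H)·P̄ = [82/9 -148/9; -148/9 1484/45]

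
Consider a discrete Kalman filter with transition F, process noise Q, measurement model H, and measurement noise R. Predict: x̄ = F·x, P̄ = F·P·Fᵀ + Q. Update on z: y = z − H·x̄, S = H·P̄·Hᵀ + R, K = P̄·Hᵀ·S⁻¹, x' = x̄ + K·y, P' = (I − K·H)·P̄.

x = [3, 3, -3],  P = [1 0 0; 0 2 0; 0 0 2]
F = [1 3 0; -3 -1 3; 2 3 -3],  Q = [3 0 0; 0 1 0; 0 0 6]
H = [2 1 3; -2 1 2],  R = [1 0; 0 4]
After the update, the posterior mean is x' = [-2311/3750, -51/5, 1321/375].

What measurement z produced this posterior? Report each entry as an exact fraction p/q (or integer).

z = [-1, -2]

x̄ = F·x = [12, -21, 24]
P̄ = F·P·Fᵀ + Q = [22 -9 20; -9 30 -30; 20 -30 46]
S = H·P̄·Hᵀ + R = [557 28; 28 62]
K = P̄·Hᵀ·S⁻¹ = [3127/16875 -9901/33750; -2/15 -2/15; 856/3375 811/3375]
x' − x̄ = [-47311/3750, 54/5, -7679/375] = K·y
y = (KᵀK)⁻¹·Kᵀ·(x' − x̄) = [-76, -5]
z = y + H·x̄ = [-76, -5] + [75, 3] = [-1, -2]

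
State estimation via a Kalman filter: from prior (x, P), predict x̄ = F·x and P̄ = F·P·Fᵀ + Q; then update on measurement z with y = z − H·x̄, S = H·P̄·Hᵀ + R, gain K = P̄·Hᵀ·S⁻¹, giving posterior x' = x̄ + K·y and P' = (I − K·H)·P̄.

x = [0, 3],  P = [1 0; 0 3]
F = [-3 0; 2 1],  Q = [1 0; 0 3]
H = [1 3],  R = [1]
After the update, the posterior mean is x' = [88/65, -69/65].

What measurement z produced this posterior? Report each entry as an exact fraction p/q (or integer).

z = [-2]

x̄ = F·x = [0, 3]
P̄ = F·P·Fᵀ + Q = [10 -6; -6 10]
S = H·P̄·Hᵀ + R = [65]
K = P̄·Hᵀ·S⁻¹ = [-8/65; 24/65]
x' − x̄ = [88/65, -264/65] = K·y
y = (KᵀK)⁻¹·Kᵀ·(x' − x̄) = [-11]
z = y + H·x̄ = [-11] + [9] = [-2]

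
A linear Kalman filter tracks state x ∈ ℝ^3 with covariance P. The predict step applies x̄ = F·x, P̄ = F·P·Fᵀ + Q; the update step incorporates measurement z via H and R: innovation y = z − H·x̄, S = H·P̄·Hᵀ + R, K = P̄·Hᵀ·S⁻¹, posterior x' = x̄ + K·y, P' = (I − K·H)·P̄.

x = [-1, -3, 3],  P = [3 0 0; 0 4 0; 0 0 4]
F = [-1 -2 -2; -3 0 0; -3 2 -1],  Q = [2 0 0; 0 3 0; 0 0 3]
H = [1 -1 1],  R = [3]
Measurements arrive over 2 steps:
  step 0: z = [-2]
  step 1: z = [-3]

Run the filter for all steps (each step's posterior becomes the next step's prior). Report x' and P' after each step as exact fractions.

step 0: x̄ = F·x = [1, 3, -6]
step 0: P̄ = F·P·Fᵀ + Q = [37 9 1; 9 30 27; 1 27 50]
step 0: y = z − H·x̄ = [6]
step 0: S = H·P̄·Hᵀ + R = [50]
step 0: K = P̄·Hᵀ·S⁻¹ = [29/50; 3/25; 12/25]
step 0: x' = x̄ + K·y = [112/25, 93/25, -78/25]
step 0: P' = (I − K·H)·P̄ = [1009/50 138/25 -323/25; 138/25 732/25 603/25; -323/25 603/25 962/25]
step 1: x̄ = F·x = [-142/25, -336/25, -72/25]
step 1: P̄ = F·P·Fᵀ + Q = [22829/50 807/50 -4811/50; 807/50 9231/50 5487/50; -4811/50 5487/50 4999/50]
step 1: y = z − H·x̄ = [-197/25]
step 1: S = H·P̄·Hᵀ + R = [14999/50]
step 1: K = P̄·Hᵀ·S⁻¹ = [17211/14999; -2937/14999; -5299/14999]
step 1: x' = x̄ + K·y = [-220817/14999, -178443/14999, -1441/14999]
step 1: P' = (I − K·H)·P̄ = [923873/14999 1253058/14999 380818/14999; 1253058/14999 2596596/14999 1334727/14999; 380818/14999 1334727/14999 938012/14999]

step 0: x' = [112/25, 93/25, -78/25], P' = [1009/50 138/25 -323/25; 138/25 732/25 603/25; -323/25 603/25 962/25]
step 1: x' = [-220817/14999, -178443/14999, -1441/14999], P' = [923873/14999 1253058/14999 380818/14999; 1253058/14999 2596596/14999 1334727/14999; 380818/14999 1334727/14999 938012/14999]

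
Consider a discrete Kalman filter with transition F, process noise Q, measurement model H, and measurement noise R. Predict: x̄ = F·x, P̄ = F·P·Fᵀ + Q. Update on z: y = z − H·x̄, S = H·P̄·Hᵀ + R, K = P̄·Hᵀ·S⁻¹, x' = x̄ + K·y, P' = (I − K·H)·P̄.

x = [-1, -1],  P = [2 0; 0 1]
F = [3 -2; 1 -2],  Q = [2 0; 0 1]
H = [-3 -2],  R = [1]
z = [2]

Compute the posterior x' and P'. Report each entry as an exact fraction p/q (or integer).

x̄ = F·x = [-1, 1]
P̄ = F·P·Fᵀ + Q = [24 10; 10 7]
y = z − H·x̄ = [1]
S = H·P̄·Hᵀ + R = [365]
K = P̄·Hᵀ·S⁻¹ = [-92/365; -44/365]
x' = x̄ + K·y = [-457/365, 321/365]
P' = (I − K·H)·P̄ = [296/365 -398/365; -398/365 619/365]

x' = [-457/365, 321/365]
P' = [296/365 -398/365; -398/365 619/365]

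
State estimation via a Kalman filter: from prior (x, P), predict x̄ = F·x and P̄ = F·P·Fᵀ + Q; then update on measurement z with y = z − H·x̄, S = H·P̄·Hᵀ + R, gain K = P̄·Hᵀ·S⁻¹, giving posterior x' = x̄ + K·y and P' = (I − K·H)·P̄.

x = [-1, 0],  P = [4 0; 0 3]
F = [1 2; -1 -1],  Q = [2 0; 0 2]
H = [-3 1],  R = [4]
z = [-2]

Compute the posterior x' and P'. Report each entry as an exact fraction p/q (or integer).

x̄ = F·x = [-1, 1]
P̄ = F·P·Fᵀ + Q = [18 -10; -10 9]
y = z − H·x̄ = [-6]
S = H·P̄·Hᵀ + R = [235]
K = P̄·Hᵀ·S⁻¹ = [-64/235; 39/235]
x' = x̄ + K·y = [149/235, 1/235]
P' = (I − K·H)·P̄ = [134/235 146/235; 146/235 594/235]

x' = [149/235, 1/235]
P' = [134/235 146/235; 146/235 594/235]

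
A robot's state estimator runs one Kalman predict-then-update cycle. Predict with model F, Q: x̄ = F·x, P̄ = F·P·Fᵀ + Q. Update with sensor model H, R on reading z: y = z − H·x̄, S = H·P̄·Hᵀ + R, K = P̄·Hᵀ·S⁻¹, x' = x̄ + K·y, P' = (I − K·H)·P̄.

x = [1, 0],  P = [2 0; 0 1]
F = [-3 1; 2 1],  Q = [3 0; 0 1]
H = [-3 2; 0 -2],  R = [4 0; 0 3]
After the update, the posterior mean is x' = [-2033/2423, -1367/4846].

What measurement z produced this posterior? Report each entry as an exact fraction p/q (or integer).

x̄ = F·x = [-3, 2]
P̄ = F·P·Fᵀ + Q = [22 -11; -11 10]
S = H·P̄·Hᵀ + R = [374 -106; -106 43]
K = P̄·Hᵀ·S⁻¹ = [-726/2423 -550/2423; 159/4846 -931/2423]
x' − x̄ = [5236/2423, -11059/4846] = K·y
y = (KᵀK)⁻¹·Kᵀ·(x' − x̄) = [-11, 5]
z = y + H·x̄ = [-11, 5] + [13, -4] = [2, 1]

z = [2, 1]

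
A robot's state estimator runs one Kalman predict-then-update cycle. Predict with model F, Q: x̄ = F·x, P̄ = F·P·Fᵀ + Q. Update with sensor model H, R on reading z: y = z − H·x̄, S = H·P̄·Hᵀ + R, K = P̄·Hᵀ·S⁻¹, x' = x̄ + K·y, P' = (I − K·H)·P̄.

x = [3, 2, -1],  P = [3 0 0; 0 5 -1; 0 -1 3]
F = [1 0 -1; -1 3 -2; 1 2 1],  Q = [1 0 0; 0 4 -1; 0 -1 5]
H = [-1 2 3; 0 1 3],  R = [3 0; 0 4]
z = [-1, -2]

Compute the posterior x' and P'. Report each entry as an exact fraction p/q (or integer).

x̄ = F·x = [4, 5, 6]
P̄ = F·P·Fᵀ + Q = [7 6 2; 6 76 21; 2 21 27]
y = z − H·x̄ = [-25, -25]
S = H·P̄·Hᵀ + R = [773 572; 572 449]
K = P̄·Hᵀ·S⁻¹ = [-1925/19893 2984/19893; 14333/19893 -12101/19893; -4015/19893 9634/19893]
x' = x̄ + K·y = [17699/6631, 14555/6631, -7039/6631]
P' = (I − K·H)·P̄ = [124618/19893 106907/19893 -31657/19893; 106907/19893 198310/19893 -82238/19893; -31657/19893 -82238/19893 40258/19893]

x' = [17699/6631, 14555/6631, -7039/6631]
P' = [124618/19893 106907/19893 -31657/19893; 106907/19893 198310/19893 -82238/19893; -31657/19893 -82238/19893 40258/19893]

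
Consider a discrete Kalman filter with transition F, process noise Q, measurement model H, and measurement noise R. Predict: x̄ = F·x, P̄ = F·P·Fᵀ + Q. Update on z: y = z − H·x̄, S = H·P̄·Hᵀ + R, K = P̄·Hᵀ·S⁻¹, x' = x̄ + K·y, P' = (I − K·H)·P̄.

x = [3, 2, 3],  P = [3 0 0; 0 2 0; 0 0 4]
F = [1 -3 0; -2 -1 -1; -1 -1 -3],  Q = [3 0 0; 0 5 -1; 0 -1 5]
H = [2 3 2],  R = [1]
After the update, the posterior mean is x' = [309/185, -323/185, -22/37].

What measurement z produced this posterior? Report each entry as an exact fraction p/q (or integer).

x̄ = F·x = [-3, -11, -14]
P̄ = F·P·Fᵀ + Q = [24 0 3; 0 23 19; 3 19 46]
S = H·P̄·Hᵀ + R = [740]
K = P̄·Hᵀ·S⁻¹ = [27/370; 107/740; 31/148]
x' − x̄ = [864/185, 1712/185, 496/37] = K·y
y = (KᵀK)⁻¹·Kᵀ·(x' − x̄) = [64]
z = y + H·x̄ = [64] + [-67] = [-3]

z = [-3]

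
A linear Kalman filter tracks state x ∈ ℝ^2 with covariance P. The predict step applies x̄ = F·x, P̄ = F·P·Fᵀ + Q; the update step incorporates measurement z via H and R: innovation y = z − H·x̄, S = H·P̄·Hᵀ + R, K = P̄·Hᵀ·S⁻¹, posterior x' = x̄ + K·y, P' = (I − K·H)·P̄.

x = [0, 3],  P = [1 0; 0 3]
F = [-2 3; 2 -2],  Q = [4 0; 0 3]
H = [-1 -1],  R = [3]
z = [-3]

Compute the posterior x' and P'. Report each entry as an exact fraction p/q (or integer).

x̄ = F·x = [9, -6]
P̄ = F·P·Fᵀ + Q = [35 -22; -22 19]
y = z − H·x̄ = [0]
S = H·P̄·Hᵀ + R = [13]
K = P̄·Hᵀ·S⁻¹ = [-1; 3/13]
x' = x̄ + K·y = [9, -6]
P' = (I − K·H)·P̄ = [22 -19; -19 238/13]

x' = [9, -6]
P' = [22 -19; -19 238/13]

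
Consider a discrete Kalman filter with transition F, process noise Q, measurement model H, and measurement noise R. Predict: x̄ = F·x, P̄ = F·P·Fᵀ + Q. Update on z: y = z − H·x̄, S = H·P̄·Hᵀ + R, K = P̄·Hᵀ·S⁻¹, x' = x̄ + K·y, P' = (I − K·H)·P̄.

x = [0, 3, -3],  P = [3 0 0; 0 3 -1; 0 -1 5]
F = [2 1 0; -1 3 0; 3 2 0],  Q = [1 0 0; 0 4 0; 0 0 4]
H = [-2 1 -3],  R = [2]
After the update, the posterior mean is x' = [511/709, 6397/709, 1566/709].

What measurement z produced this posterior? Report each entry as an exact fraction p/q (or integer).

z = [1]

x̄ = F·x = [3, 9, 6]
P̄ = F·P·Fᵀ + Q = [16 3 24; 3 34 9; 24 9 43]
S = H·P̄·Hᵀ + R = [709]
K = P̄·Hᵀ·S⁻¹ = [-101/709; 1/709; -168/709]
x' − x̄ = [-1616/709, 16/709, -2688/709] = K·y
y = (KᵀK)⁻¹·Kᵀ·(x' − x̄) = [16]
z = y + H·x̄ = [16] + [-15] = [1]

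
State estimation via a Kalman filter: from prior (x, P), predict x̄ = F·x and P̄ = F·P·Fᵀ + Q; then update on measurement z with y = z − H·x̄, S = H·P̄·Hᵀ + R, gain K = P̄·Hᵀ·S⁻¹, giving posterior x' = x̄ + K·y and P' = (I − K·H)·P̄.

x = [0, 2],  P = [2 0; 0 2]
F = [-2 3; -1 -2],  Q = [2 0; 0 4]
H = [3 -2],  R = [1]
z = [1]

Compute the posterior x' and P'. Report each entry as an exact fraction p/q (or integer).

x̄ = F·x = [6, -4]
P̄ = F·P·Fᵀ + Q = [28 -8; -8 14]
y = z − H·x̄ = [-25]
S = H·P̄·Hᵀ + R = [405]
K = P̄·Hᵀ·S⁻¹ = [20/81; -52/405]
x' = x̄ + K·y = [-14/81, -64/81]
P' = (I − K·H)·P̄ = [268/81 392/81; 392/81 2966/405]

x' = [-14/81, -64/81]
P' = [268/81 392/81; 392/81 2966/405]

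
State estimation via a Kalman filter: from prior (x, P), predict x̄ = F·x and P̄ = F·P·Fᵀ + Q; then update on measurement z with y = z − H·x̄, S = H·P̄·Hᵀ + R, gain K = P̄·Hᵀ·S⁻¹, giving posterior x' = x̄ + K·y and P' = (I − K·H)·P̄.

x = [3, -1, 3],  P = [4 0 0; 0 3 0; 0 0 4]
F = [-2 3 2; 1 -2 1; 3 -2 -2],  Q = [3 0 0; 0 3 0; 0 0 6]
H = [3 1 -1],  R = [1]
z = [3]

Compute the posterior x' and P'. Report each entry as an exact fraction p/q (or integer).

x' = [-273/430, 6457/860, 562/215]
P' = [561/215 -2429/430 412/215; -2429/430 17571/860 761/215; 412/215 761/215 2054/215]

x̄ = F·x = [-3, 8, 5]
P̄ = F·P·Fᵀ + Q = [62 -18 -58; -18 23 16; -58 16 70]
y = z − H·x̄ = [9]
S = H·P̄·Hᵀ + R = [860]
K = P̄·Hᵀ·S⁻¹ = [113/430; -47/860; -57/215]
x' = x̄ + K·y = [-273/430, 6457/860, 562/215]
P' = (I − K·H)·P̄ = [561/215 -2429/430 412/215; -2429/430 17571/860 761/215; 412/215 761/215 2054/215]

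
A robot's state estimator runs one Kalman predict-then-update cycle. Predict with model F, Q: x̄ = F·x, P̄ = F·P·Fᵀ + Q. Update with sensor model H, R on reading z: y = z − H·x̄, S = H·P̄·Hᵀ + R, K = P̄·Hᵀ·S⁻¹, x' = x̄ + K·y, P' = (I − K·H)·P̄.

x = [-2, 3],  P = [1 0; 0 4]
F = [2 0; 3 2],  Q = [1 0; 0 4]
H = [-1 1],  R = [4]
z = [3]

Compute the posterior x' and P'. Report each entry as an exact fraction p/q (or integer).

x̄ = F·x = [-4, 0]
P̄ = F·P·Fᵀ + Q = [5 6; 6 29]
y = z − H·x̄ = [-1]
S = H·P̄·Hᵀ + R = [26]
K = P̄·Hᵀ·S⁻¹ = [1/26; 23/26]
x' = x̄ + K·y = [-105/26, -23/26]
P' = (I − K·H)·P̄ = [129/26 133/26; 133/26 225/26]

x' = [-105/26, -23/26]
P' = [129/26 133/26; 133/26 225/26]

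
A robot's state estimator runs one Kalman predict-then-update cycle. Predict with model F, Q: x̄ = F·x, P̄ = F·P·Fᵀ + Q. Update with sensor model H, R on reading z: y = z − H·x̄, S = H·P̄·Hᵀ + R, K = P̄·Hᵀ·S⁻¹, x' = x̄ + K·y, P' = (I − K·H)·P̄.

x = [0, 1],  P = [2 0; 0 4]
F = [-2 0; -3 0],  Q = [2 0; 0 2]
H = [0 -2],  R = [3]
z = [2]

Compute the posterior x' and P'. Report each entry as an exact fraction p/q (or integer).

x' = [-48/83, -80/83]
P' = [254/83 36/83; 36/83 60/83]

x̄ = F·x = [0, 0]
P̄ = F·P·Fᵀ + Q = [10 12; 12 20]
y = z − H·x̄ = [2]
S = H·P̄·Hᵀ + R = [83]
K = P̄·Hᵀ·S⁻¹ = [-24/83; -40/83]
x' = x̄ + K·y = [-48/83, -80/83]
P' = (I − K·H)·P̄ = [254/83 36/83; 36/83 60/83]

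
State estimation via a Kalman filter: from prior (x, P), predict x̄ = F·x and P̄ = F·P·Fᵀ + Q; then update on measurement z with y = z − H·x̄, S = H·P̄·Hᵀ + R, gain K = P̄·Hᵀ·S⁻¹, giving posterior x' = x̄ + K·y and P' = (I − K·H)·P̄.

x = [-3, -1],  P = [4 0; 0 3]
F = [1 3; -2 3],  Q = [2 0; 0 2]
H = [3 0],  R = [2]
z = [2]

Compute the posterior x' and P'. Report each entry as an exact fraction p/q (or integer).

x' = [186/299, 2037/299]
P' = [66/299 38/299; 38/299 10206/299]

x̄ = F·x = [-6, 3]
P̄ = F·P·Fᵀ + Q = [33 19; 19 45]
y = z − H·x̄ = [20]
S = H·P̄·Hᵀ + R = [299]
K = P̄·Hᵀ·S⁻¹ = [99/299; 57/299]
x' = x̄ + K·y = [186/299, 2037/299]
P' = (I − K·H)·P̄ = [66/299 38/299; 38/299 10206/299]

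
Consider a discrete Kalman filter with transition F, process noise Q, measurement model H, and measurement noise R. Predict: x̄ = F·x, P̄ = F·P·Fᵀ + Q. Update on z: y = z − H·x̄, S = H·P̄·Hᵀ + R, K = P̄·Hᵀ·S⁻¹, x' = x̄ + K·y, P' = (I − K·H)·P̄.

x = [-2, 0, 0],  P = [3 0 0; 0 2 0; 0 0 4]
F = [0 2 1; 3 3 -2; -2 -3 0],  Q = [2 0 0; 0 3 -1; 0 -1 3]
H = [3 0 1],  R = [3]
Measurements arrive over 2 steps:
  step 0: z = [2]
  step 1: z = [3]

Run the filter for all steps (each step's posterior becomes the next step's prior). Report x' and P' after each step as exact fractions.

step 0: x̄ = F·x = [0, -6, 4]
step 0: P̄ = F·P·Fᵀ + Q = [14 4 -12; 4 64 -37; -12 -37 33]
step 0: y = z − H·x̄ = [-2]
step 0: S = H·P̄·Hᵀ + R = [90]
step 0: K = P̄·Hᵀ·S⁻¹ = [1/3; -5/18; -1/30]
step 0: x' = x̄ + K·y = [-2/3, -49/9, 61/15]
step 0: P' = (I − K·H)·P̄ = [4 37/3 -11; 37/3 1027/18 -227/6; -11 -227/6 329/10]
step 1: x̄ = F·x = [-307/45, -397/15, 53/3]
step 1: P̄ = F·P·Fᵀ + Q = [10061/90 10661/30 -1537/6; 10661/30 14921/10 -1989/2; -1537/6 -1989/2 1361/2]
step 1: y = z − H·x̄ = [29/5]
step 1: S = H·P̄·Hᵀ + R = [763/5]
step 1: K = P̄·Hᵀ·S⁻¹ = [396/763; 358/763; -440/763]
step 1: x' = x̄ + K·y = [-26177/6867, -54353/2289, 32783/2289]
step 1: P' = (I − K·H)·P̄ = [970771/13734 1456747/4578 -963643/4578; 1456747/4578 2225679/1526 -1454599/1526; -963643/4578 -1454599/1526 961003/1526]

step 0: x' = [-2/3, -49/9, 61/15], P' = [4 37/3 -11; 37/3 1027/18 -227/6; -11 -227/6 329/10]
step 1: x' = [-26177/6867, -54353/2289, 32783/2289], P' = [970771/13734 1456747/4578 -963643/4578; 1456747/4578 2225679/1526 -1454599/1526; -963643/4578 -1454599/1526 961003/1526]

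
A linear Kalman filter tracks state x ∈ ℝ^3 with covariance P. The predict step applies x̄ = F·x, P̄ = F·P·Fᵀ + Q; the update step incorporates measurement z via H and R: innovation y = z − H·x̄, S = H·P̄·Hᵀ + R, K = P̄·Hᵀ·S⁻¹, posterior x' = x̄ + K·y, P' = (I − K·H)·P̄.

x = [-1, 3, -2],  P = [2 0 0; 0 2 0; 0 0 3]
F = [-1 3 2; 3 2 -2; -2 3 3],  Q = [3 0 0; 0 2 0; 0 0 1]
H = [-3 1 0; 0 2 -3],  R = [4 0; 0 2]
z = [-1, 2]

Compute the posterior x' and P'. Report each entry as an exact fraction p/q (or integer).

x̄ = F·x = [6, 7, 5]
P̄ = F·P·Fᵀ + Q = [35 -6 40; -6 40 -18; 40 -18 54]
y = z − H·x̄ = [10, 3]
S = H·P̄·Hᵀ + R = [395 530; 530 864]
K = P̄·Hᵀ·S⁻¹ = [-6486/15095 669/6038; -5227/15095 2219/6038; -3573/15095 -507/6038]
x' = x̄ + K·y = [12291/6038, 28015/6038, 14377/6038]
P' = (I − K·H)·P̄ = [29149/15095 61503/15095 39887/15095; 61503/15095 163601/15095 105369/15095; 39887/15095 105369/15095 71091/15095]

x' = [12291/6038, 28015/6038, 14377/6038]
P' = [29149/15095 61503/15095 39887/15095; 61503/15095 163601/15095 105369/15095; 39887/15095 105369/15095 71091/15095]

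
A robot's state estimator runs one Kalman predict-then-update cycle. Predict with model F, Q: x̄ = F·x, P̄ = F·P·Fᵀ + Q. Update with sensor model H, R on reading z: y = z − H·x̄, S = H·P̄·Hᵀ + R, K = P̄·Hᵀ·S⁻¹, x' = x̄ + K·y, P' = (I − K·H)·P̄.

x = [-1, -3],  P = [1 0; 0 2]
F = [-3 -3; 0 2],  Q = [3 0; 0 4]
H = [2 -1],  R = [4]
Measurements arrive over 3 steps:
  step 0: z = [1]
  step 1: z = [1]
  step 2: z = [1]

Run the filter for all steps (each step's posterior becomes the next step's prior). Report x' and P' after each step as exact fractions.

step 0: x' = [15/23, -15/46], P' = [42/23 48/23; 48/23 114/23]
step 1: x' = [-141/3469, -3698/3469], P' = [5988/3469 6330/3469; 6330/3469 15152/3469]
step 2: x' = [145497/931178, -347053/465589], P' = [806106/465589 854106/465589; 854106/465589 2040480/465589]

step 0: x̄ = F·x = [12, -6]
step 0: P̄ = F·P·Fᵀ + Q = [30 -12; -12 12]
step 0: y = z − H·x̄ = [-29]
step 0: S = H·P̄·Hᵀ + R = [184]
step 0: K = P̄·Hᵀ·S⁻¹ = [9/23; -9/46]
step 0: x' = x̄ + K·y = [15/23, -15/46]
step 0: P' = (I − K·H)·P̄ = [42/23 48/23; 48/23 114/23]
step 1: x̄ = F·x = [-45/46, -15/23]
step 1: P̄ = F·P·Fᵀ + Q = [2337/23 -972/23; -972/23 548/23]
step 1: y = z − H·x̄ = [53/23]
step 1: S = H·P̄·Hᵀ + R = [13876/23]
step 1: K = P̄·Hᵀ·S⁻¹ = [2823/6938; -623/3469]
step 1: x' = x̄ + K·y = [-141/3469, -3698/3469]
step 1: P' = (I − K·H)·P̄ = [5988/3469 6330/3469; 6330/3469 15152/3469]
step 2: x̄ = F·x = [11517/3469, -7396/3469]
step 2: P̄ = F·P·Fᵀ + Q = [314607/3469 -128892/3469; -128892/3469 74484/3469]
step 2: y = z − H·x̄ = [-26961/3469]
step 2: S = H·P̄·Hᵀ + R = [1862356/3469]
step 2: K = P̄·Hᵀ·S⁻¹ = [379053/931178; -83067/465589]
step 2: x' = x̄ + K·y = [145497/931178, -347053/465589]
step 2: P' = (I − K·H)·P̄ = [806106/465589 854106/465589; 854106/465589 2040480/465589]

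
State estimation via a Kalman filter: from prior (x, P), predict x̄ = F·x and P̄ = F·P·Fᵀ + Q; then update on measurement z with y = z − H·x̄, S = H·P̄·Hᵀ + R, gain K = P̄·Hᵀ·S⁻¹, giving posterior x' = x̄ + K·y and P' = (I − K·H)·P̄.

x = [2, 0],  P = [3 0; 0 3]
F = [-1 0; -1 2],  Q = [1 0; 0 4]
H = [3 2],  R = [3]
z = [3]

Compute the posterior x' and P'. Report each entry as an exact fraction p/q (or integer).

x' = [-68/151, 309/151]
P' = [280/151 -393/151; -393/151 660/151]

x̄ = F·x = [-2, -2]
P̄ = F·P·Fᵀ + Q = [4 3; 3 19]
y = z − H·x̄ = [13]
S = H·P̄·Hᵀ + R = [151]
K = P̄·Hᵀ·S⁻¹ = [18/151; 47/151]
x' = x̄ + K·y = [-68/151, 309/151]
P' = (I − K·H)·P̄ = [280/151 -393/151; -393/151 660/151]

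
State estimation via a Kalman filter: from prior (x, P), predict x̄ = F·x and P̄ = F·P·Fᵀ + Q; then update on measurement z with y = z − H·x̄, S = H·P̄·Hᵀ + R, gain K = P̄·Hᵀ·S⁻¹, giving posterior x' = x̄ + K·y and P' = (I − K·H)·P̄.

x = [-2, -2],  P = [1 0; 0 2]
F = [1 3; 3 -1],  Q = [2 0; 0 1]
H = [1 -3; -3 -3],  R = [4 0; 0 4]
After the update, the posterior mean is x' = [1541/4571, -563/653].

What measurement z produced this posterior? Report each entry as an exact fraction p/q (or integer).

x̄ = F·x = [-8, -4]
P̄ = F·P·Fᵀ + Q = [21 -3; -3 12]
S = H·P̄·Hᵀ + R = [151 27; 27 247]
K = P̄·Hᵀ·S⁻¹ = [2217/9142 -2241/9142; -159/653 -54/653]
x' − x̄ = [38109/4571, 2049/653] = K·y
y = (KᵀK)⁻¹·Kᵀ·(x' − x̄) = [-1, -35]
z = y + H·x̄ = [-1, -35] + [4, 36] = [3, 1]

z = [3, 1]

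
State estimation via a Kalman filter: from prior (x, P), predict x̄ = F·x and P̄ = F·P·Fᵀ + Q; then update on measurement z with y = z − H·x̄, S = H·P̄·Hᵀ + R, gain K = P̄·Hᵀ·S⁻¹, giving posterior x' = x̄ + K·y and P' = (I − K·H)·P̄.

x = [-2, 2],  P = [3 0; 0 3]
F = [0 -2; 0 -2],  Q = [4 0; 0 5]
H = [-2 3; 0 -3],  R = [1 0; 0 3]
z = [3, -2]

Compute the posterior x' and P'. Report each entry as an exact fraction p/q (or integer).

x' = [-1072/1661, 951/1661]
P' = [1552/1661 780/1661; 780/1661 529/1661]

x̄ = F·x = [-4, -4]
P̄ = F·P·Fᵀ + Q = [16 12; 12 17]
y = z − H·x̄ = [7, -14]
S = H·P̄·Hᵀ + R = [74 -81; -81 156]
K = P̄·Hᵀ·S⁻¹ = [-764/1661 -780/1661; 27/1661 -529/1661]
x' = x̄ + K·y = [-1072/1661, 951/1661]
P' = (I − K·H)·P̄ = [1552/1661 780/1661; 780/1661 529/1661]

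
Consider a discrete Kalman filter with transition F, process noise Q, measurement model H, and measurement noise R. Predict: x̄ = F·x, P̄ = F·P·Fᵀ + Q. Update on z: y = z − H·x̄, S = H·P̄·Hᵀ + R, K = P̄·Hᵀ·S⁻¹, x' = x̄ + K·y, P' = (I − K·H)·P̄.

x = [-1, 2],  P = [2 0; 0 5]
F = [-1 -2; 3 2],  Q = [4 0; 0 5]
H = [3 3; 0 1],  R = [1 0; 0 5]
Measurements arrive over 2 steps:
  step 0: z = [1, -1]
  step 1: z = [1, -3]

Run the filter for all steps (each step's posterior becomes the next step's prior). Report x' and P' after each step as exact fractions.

step 0: x̄ = F·x = [-3, 1]
step 0: P̄ = F·P·Fᵀ + Q = [26 -26; -26 43]
step 0: y = z − H·x̄ = [7, -2]
step 0: S = H·P̄·Hᵀ + R = [154 51; 51 48]
step 0: K = P̄·Hᵀ·S⁻¹ = [442/1597 -4004/4791; 85/1597 4021/4791]
step 0: x' = x̄ + K·y = [2917/4791, -1466/4791]
step 0: P' = (I − K·H)·P̄ = [20462/4791 -20020/4791; -20020/4791 20105/4791]
step 1: x̄ = F·x = [5/1597, 5819/4791]
step 1: P̄ = F·P·Fᵀ + Q = [13322/1597 6118/1597; 6118/1597 48293/4791]
step 1: y = z − H·x̄ = [-4237/1597, -20192/4791]
step 1: S = H·P̄·Hᵀ + R = [376498/1597 66647/1597; 66647/1597 72248/4791]
step 1: K = P̄·Hᵀ·S⁻¹ = [1872426/8688641 -2974524/8688641; 999705/8688641 3041171/8688641]
step 1: x' = x̄ + K·y = [7595807/8688641, -4916588/8688641]
step 1: P' = (I − K·H)·P̄ = [15496762/8688641 -14872620/8688641; -14872620/8688641 15205855/8688641]

step 0: x' = [2917/4791, -1466/4791], P' = [20462/4791 -20020/4791; -20020/4791 20105/4791]
step 1: x' = [7595807/8688641, -4916588/8688641], P' = [15496762/8688641 -14872620/8688641; -14872620/8688641 15205855/8688641]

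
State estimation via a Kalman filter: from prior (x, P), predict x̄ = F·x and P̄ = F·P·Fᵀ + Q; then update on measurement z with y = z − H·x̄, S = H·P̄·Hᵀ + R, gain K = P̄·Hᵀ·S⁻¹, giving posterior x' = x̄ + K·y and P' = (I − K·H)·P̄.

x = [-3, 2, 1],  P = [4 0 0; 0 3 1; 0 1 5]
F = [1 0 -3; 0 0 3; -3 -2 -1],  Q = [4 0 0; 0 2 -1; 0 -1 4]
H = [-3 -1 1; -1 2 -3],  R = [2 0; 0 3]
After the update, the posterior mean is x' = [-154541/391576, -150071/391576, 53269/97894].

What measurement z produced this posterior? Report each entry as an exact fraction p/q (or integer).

z = [2, -2]

x̄ = F·x = [-6, 3, 4]
P̄ = F·P·Fᵀ + Q = [53 -45 9; -45 47 -22; 9 -22 61]
S = H·P̄·Hᵀ + R = [307 69; 69 1291]
K = P̄·Hᵀ·S⁻¹ = [-123825/391576 -44945/391576; 71061/391576 58381/391576; 22145/97894 -19079/97894]
x' − x̄ = [2194915/391576, -1324799/391576, -338307/97894] = K·y
y = (KᵀK)⁻¹·Kᵀ·(x' − x̄) = [-17, -2]
z = y + H·x̄ = [-17, -2] + [19, 0] = [2, -2]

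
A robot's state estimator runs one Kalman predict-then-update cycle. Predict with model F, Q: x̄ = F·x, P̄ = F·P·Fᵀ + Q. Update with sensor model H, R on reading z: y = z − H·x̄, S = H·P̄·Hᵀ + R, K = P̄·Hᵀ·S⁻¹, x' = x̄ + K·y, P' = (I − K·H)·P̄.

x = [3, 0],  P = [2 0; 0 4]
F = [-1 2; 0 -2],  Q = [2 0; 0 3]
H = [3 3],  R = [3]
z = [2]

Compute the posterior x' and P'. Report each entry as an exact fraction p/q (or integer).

x̄ = F·x = [-3, 0]
P̄ = F·P·Fᵀ + Q = [20 -16; -16 19]
y = z − H·x̄ = [11]
S = H·P̄·Hᵀ + R = [66]
K = P̄·Hᵀ·S⁻¹ = [2/11; 3/22]
x' = x̄ + K·y = [-1, 3/2]
P' = (I − K·H)·P̄ = [196/11 -194/11; -194/11 391/22]

x' = [-1, 3/2]
P' = [196/11 -194/11; -194/11 391/22]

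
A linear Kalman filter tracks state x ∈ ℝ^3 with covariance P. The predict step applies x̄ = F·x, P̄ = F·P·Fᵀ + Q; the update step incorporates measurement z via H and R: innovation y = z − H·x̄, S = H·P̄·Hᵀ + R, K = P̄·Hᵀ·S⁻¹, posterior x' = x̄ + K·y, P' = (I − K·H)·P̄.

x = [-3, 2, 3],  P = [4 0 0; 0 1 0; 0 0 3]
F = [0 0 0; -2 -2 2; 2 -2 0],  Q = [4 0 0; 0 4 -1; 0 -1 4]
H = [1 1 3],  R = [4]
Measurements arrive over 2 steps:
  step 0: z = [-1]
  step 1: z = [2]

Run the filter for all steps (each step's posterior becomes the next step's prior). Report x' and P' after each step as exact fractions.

step 0: x̄ = F·x = [0, 8, -10]
step 0: P̄ = F·P·Fᵀ + Q = [4 0 0; 0 36 -13; 0 -13 24]
step 0: y = z − H·x̄ = [21]
step 0: S = H·P̄·Hᵀ + R = [182]
step 0: K = P̄·Hᵀ·S⁻¹ = [2/91; -3/182; 59/182]
step 0: x' = x̄ + K·y = [6/13, 199/26, -83/26]
step 0: P' = (I − K·H)·P̄ = [356/91 6/91 -118/91; 6/91 6543/182 -2189/182; -118/91 -2189/182 887/182]
step 1: x̄ = F·x = [0, -294/13, -187/13]
step 1: P̄ = F·P·Fᵀ + Q = [4 0 0; 0 26396/91 2211/13; 0 2211/13 2118/13]
step 1: y = z − H·x̄ = [881/13]
step 1: S = H·P̄·Hᵀ + R = [253420/91]
step 1: K = P̄·Hᵀ·S⁻¹ = [91/63355; 72827/253420; 11991/50684]
step 1: x' = x̄ + K·y = [6167/63355, -795761/253420, 83551/50684]
step 1: P' = (I − K·H)·P̄ = [253056/63355 -72827/63355 -11991/12671; -72827/63355 15225301/253420 -976179/50684; -11991/12671 -976179/50684 357369/50684]

step 0: x' = [6/13, 199/26, -83/26], P' = [356/91 6/91 -118/91; 6/91 6543/182 -2189/182; -118/91 -2189/182 887/182]
step 1: x' = [6167/63355, -795761/253420, 83551/50684], P' = [253056/63355 -72827/63355 -11991/12671; -72827/63355 15225301/253420 -976179/50684; -11991/12671 -976179/50684 357369/50684]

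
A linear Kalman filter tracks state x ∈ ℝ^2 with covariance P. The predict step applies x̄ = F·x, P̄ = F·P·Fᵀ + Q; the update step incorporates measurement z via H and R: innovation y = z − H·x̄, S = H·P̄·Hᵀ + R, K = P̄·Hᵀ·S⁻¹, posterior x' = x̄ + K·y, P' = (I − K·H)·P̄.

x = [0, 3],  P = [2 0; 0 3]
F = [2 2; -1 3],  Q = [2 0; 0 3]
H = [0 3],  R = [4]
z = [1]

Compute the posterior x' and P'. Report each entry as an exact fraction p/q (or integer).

x' = [165/73, 33/73]
P' = [1165/73 14/73; 14/73 32/73]

x̄ = F·x = [6, 9]
P̄ = F·P·Fᵀ + Q = [22 14; 14 32]
y = z − H·x̄ = [-26]
S = H·P̄·Hᵀ + R = [292]
K = P̄·Hᵀ·S⁻¹ = [21/146; 24/73]
x' = x̄ + K·y = [165/73, 33/73]
P' = (I − K·H)·P̄ = [1165/73 14/73; 14/73 32/73]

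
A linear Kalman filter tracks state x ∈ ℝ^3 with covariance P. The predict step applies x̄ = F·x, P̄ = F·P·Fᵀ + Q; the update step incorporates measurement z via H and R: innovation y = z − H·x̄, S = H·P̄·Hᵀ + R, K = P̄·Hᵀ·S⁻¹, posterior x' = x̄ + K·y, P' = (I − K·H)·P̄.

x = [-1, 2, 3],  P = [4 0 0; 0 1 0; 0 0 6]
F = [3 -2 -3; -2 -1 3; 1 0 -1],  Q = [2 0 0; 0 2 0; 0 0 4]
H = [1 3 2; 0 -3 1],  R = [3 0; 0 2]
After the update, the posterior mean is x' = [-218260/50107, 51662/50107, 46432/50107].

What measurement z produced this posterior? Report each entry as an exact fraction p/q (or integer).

x̄ = F·x = [-16, 9, -4]
P̄ = F·P·Fᵀ + Q = [96 -76 30; -76 73 -26; 30 -26 14]
S = H·P̄·Hᵀ + R = [164 -293; -293 829]
K = P̄·Hᵀ·S⁻¹ = [15906/50107 21216/50107; 3654/50107 -13517/50107; 10376/50107 9228/50107]
x' − x̄ = [583452/50107, -399301/50107, 246860/50107] = K·y
y = (KᵀK)⁻¹·Kᵀ·(x' − x̄) = [-2, 29]
z = y + H·x̄ = [-2, 29] + [3, -31] = [1, -2]

z = [1, -2]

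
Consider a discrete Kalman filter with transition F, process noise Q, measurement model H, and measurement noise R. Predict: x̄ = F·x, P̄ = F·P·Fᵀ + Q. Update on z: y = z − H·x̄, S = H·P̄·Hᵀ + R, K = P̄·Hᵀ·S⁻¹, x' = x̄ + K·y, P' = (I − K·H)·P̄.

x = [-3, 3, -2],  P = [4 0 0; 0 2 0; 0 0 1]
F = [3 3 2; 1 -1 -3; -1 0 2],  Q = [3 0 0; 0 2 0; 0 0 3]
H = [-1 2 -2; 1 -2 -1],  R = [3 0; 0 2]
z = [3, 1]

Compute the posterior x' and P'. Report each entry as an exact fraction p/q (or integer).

x̄ = F·x = [-4, 0, -1]
P̄ = F·P·Fᵀ + Q = [61 0 -8; 0 17 -10; -8 -10 11]
y = z − H·x̄ = [-3, 4]
S = H·P̄·Hᵀ + R = [224 -119; -119 118]
K = P̄·Hᵀ·S⁻¹ = [2901/12271 1443/1753; 3516/12271 150/1753; -3893/12271 -546/1753]
x' = x̄ + K·y = [-17383/12271, -6348/12271, -15880/12271]
P' = (I − K·H)·P̄ = [182107/12271 85770/12271 -9635/12271; 85770/12271 43943/12271 -4216/12271; -9635/12271 -4216/12271 6441/12271]

x' = [-17383/12271, -6348/12271, -15880/12271]
P' = [182107/12271 85770/12271 -9635/12271; 85770/12271 43943/12271 -4216/12271; -9635/12271 -4216/12271 6441/12271]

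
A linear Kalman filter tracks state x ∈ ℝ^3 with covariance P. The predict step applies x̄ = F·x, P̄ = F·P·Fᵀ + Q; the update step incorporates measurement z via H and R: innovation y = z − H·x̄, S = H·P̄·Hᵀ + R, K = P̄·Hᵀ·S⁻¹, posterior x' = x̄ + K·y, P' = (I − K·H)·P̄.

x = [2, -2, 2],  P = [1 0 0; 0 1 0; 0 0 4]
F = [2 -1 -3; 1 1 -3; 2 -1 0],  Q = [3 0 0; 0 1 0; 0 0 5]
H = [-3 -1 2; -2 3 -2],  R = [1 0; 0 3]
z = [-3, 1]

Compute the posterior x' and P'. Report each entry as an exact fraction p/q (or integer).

x̄ = F·x = [0, -6, 6]
P̄ = F·P·Fᵀ + Q = [44 37 5; 37 39 1; 5 1 10]
y = z − H·x̄ = [-21, 31]
S = H·P̄·Hᵀ + R = [634 -134; -134 154]
K = P̄·Hᵀ·S⁻¹ = [-2843/9960 -1633/9960; -2883/13280 1027/13280; -1501/39840 -8291/39840]
x' = x̄ + K·y = [227/249, 635/664, 677/1992]
P' = (I − K·H)·P̄ = [929/1245 4903/3320 17081/9960; 4903/3320 49129/13280 52541/13280; 17081/9960 52541/13280 180547/39840]

x' = [227/249, 635/664, 677/1992]
P' = [929/1245 4903/3320 17081/9960; 4903/3320 49129/13280 52541/13280; 17081/9960 52541/13280 180547/39840]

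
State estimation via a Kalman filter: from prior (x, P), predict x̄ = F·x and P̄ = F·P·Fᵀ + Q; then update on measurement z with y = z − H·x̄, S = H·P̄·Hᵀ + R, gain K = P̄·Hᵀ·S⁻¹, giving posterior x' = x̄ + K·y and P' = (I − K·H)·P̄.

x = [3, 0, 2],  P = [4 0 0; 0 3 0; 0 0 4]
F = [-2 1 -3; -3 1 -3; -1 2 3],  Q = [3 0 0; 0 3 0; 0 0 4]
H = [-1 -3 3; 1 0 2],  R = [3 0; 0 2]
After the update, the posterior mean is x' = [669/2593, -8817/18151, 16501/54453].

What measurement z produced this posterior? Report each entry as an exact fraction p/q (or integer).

x̄ = F·x = [-12, -15, 3]
P̄ = F·P·Fᵀ + Q = [58 63 -22; 63 78 -18; -22 -18 56]
S = H·P̄·Hᵀ + R = [2101 175; 175 196]
K = P̄·Hᵀ·S⁻¹ = [-434/2593 4009/18151; -3501/18151 39384/127057; 4582/54453 146390/381171]
x' − x̄ = [31785/2593, 263448/18151, -146858/54453] = K·y
y = (KᵀK)⁻¹·Kᵀ·(x' − x̄) = [-64, 7]
z = y + H·x̄ = [-64, 7] + [66, -6] = [2, 1]

z = [2, 1]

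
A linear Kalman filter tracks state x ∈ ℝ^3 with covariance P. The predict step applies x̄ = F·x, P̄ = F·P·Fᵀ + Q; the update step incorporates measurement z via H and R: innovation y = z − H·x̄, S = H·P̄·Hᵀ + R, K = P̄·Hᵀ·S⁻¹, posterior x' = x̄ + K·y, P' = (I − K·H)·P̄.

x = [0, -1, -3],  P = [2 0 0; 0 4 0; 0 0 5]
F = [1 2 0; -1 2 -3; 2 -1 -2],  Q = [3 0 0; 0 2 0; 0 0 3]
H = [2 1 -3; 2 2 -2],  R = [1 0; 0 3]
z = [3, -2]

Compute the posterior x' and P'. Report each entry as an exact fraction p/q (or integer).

x̄ = F·x = [-2, 7, 7]
P̄ = F·P·Fᵀ + Q = [21 14 -4; 14 65 18; -4 18 35]
y = z − H·x̄ = [21, 2]
S = H·P̄·Hᵀ + R = [461 404; 404 487]
K = P̄·Hᵀ·S⁻¹ = [1604/61291 8486/61291; -30295/61291 40486/61291; -29297/61291 19018/61291]
x' = x̄ + K·y = [-71926/61291, -126186/61291, -148164/61291]
P' = (I − K·H)·P̄ = [516131/61291 -239774/61291 263628/61291; -239774/61291 226128/61291 -74375/61291; 263628/61291 -74375/61291 160726/61291]

x' = [-71926/61291, -126186/61291, -148164/61291]
P' = [516131/61291 -239774/61291 263628/61291; -239774/61291 226128/61291 -74375/61291; 263628/61291 -74375/61291 160726/61291]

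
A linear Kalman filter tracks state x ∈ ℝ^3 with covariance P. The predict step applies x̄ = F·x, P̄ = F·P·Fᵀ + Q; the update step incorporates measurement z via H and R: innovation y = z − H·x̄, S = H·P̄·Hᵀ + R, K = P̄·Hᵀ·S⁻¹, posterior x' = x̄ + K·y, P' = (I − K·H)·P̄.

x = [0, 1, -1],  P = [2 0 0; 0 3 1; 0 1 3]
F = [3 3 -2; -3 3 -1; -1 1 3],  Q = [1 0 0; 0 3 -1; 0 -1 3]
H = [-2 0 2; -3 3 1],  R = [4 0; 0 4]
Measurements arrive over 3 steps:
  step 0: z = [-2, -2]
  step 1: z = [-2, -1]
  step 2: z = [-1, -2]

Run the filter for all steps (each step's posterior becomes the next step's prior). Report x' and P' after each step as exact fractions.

step 0: x̄ = F·x = [5, 4, -2]
step 0: P̄ = F·P·Fᵀ + Q = [46 6 -8; 6 45 13; -8 13 41]
step 0: y = z − H·x̄ = [12, 3]
step 0: S = H·P̄·Hᵀ + R = [416 464; 464 882]
step 0: K = P̄·Hᵀ·S⁻¹ = [-4483/18952 -49/2369; -11993/37904 1487/4738; 415/1648 -3/206]
step 0: x' = x̄ + K·y = [9947/4738, 10847/9476, 403/412]
step 0: P' = (I − K·H)·P̄ = [84363/4738 113717/9476 7141/412; 113717/9476 163551/18952 9367/824; 7141/412 9367/824 14697/824]
step 1: x̄ = F·x = [73685/9476, -18205/4738, 4690/2369]
step 1: P̄ = F·P·Fᵀ + Q = [3446791/18952 -921279/9476 321443/2369; -921279/9476 372093/4738 -224875/2369; 321443/2369 -224875/2369 308375/2369]
step 1: y = z − H·x̄ = [45449/4738, 302049/9476]
step 1: S = H·P̄·Hᵀ + R = [789655/4738 2651871/9476; 2651871/9476 53902055/18952]
step 1: K = P̄·Hᵀ·S⁻¹ = [-19649973/117176312 -13485727/58588156; -1022636575/3749641984 335307991/1874820992; 1192119801/3749641984 -428891393/1874820992]
step 1: x' = x̄ + K·y = [-17131535/14647039, -177561717/234352624, -530206861/234352624]
step 1: P' = (I − K·H)·P̄ = [71622248/14647039 179561683/58588156 266839019/58588156; 179561683/58588156 4618605417/1874820992 4723337281/1874820992; 266839019/58588156 4723337281/1874820992 9730968409/1874820992]
step 2: x̄ = F·x = [-294585109/234352624, 37265245/10652392, -373519435/58588156]
step 2: P̄ = F·P·Fᵀ + Q = [109156271817/1874820992 -1744224265/85219136 13739439555/468705248; -1744224265/85219136 1338573827/42609568 -621692051/21304784; 13739439555/468705248 -621692051/21304784 4537776009/117176312]
step 2: y = z − H·x̄ = [1082316319/117176312, -2317889005/234352624]
step 2: S = H·P̄·Hᵀ + R = [73719992513/468705248 131234298741/937410496; 131234298741/937410496 1625298238649/1874820992]
step 2: K = P̄·Hᵀ·S⁻¹ = [-2481464641497/13680577139942 -1431027712086/6840288569971; -30758502463369/109444617119536 10466583632533/54722308559768; 33245293189143/109444617119536 -11316987397947/54722308559768]
step 2: x' = x̄ + K·y = [-11809668756221/13680577139942, -108277201163913/109444617119536, -166807938899689/109444617119536]
step 2: P' = (I − K·H)·P̄ = [30648063853176/6840288569971 19351160499835/6840288569971 28166599211679/6840288569971; 19351160499835/6840288569971 127414468330287/54722308559768 124050781535311/54722308559768; 28166599211679/6840288569971 124050781535311/54722308559768 258578086882575/54722308559768]

step 0: x' = [9947/4738, 10847/9476, 403/412], P' = [84363/4738 113717/9476 7141/412; 113717/9476 163551/18952 9367/824; 7141/412 9367/824 14697/824]
step 1: x' = [-17131535/14647039, -177561717/234352624, -530206861/234352624], P' = [71622248/14647039 179561683/58588156 266839019/58588156; 179561683/58588156 4618605417/1874820992 4723337281/1874820992; 266839019/58588156 4723337281/1874820992 9730968409/1874820992]
step 2: x' = [-11809668756221/13680577139942, -108277201163913/109444617119536, -166807938899689/109444617119536], P' = [30648063853176/6840288569971 19351160499835/6840288569971 28166599211679/6840288569971; 19351160499835/6840288569971 127414468330287/54722308559768 124050781535311/54722308559768; 28166599211679/6840288569971 124050781535311/54722308559768 258578086882575/54722308559768]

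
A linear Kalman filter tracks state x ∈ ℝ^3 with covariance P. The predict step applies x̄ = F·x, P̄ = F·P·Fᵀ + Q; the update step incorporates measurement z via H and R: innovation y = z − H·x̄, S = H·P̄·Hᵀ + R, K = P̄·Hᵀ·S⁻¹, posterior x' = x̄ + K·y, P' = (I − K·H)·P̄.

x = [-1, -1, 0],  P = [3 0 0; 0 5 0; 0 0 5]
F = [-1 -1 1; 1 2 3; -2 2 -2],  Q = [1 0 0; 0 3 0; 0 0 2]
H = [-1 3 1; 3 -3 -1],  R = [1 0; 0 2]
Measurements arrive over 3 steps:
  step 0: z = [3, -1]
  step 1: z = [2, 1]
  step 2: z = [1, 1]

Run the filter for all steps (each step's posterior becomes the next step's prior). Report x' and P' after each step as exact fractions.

step 0: x' = [762/749, 36075/35203, 33112/35203], P' = [530/749 472/749 -534/749; 472/749 178810/35203 -491672/35203; -534/749 -491672/35203 1433170/35203]
step 1: x' = [882111725/667695271, 1025914504/667695271, -866302686/667695271], P' = [982357677/1335390542 1053681917/1335390542 -758438753/667695271; 1053681917/1335390542 2466409453/1335390542 -2631856515/667695271; -758438753/667695271 -2631856515/667695271 6510853564/667695271]
step 2: x' = [9958878111175/12109032838947, 14288822298460/12109032838947, -21085660099318/12109032838947], P' = [8812656034099/12109032838947 9125752205143/12109032838947 -12671492461588/12109032838947; 9125752205143/12109032838947 20604022024171/12109032838947 -43335157882726/12109032838947; -12671492461588/12109032838947 -43335157882726/12109032838947 107125760807110/12109032838947]

step 0: x̄ = F·x = [2, -3, 0]
step 0: P̄ = F·P·Fᵀ + Q = [14 2 -14; 2 71 -16; -14 -16 54]
step 0: y = z − H·x̄ = [14, -16]
step 0: S = H·P̄·Hᵀ + R = [628 -671; -671 773]
step 0: K = P̄·Hᵀ·S⁻¹ = [352/749 354/749; 22574/35203 10897/35203; -16748/35203 -16724/35203]
step 0: x' = x̄ + K·y = [762/749, 36075/35203, 33112/35203]
step 0: P' = (I − K·H)·P̄ = [530/749 472/749 -534/749; 472/749 178810/35203 -491672/35203; -534/749 -491672/35203 1433170/35203]
step 1: x̄ = F·x = [-38777/35203, 207300/35203, -9386/5029]
step 1: P̄ = F·P·Fᵀ + Q = [2750001/35203 4392296/35203 -734404/5029; 4392296/35203 7782373/35203 -1251504/5029; -734404/5029 -1251504/5029 1453298/5029]
step 1: y = z − H·x̄ = [-524569/35203, 707732/35203]
step 1: S = H·P̄·Hᵀ + R = [14364359/35203 -3757038/35203; -3757038/35203 4255330/35203]
step 1: K = P̄·Hᵀ·S⁻¹ = [330905284/667695271 651452393/1335390542; 540916706/667695271 512765211/1335390542; -626277228/667695271 -445300139/667695271]
step 1: x' = x̄ + K·y = [882111725/667695271, 1025914504/667695271, -866302686/667695271]
step 1: P' = (I − K·H)·P̄ = [982357677/1335390542 1053681917/1335390542 -758438753/667695271; 1053681917/1335390542 2466409453/1335390542 -2631856515/667695271; -758438753/667695271 -2631856515/667695271 6510853564/667695271]
step 2: x̄ = F·x = [-2774328915/667695271, 335032675/667695271, 2020210930/667695271]
step 2: P̄ = F·P·Fᵀ + Q = [16737204853/667695271 19143183546/667695271 -25033184964/667695271; 19143183546/667695271 63998437539/1335390542 -35364545078/667695271; -25033184964/667695271 -35364545078/667695271 45048953486/667695271]
step 2: y = z − H·x̄ = [-5131942599/667695271, 12015990971/667695271]
step 2: S = H·P̄·Hᵀ + R = [146933641439/1335390542 -82961607613/1335390542; -82961607613/1335390542 156893384237/1335390542]
step 2: K = P̄·Hᵀ·S⁻¹ = [5893108119742/12109032838947 5866101974228/12109032838947; 9351155984644/12109032838947 4450174212821/12109032838947; -10208220379480/12109032838947 -7567382271848/12109032838947]
step 2: x' = x̄ + K·y = [9958878111175/12109032838947, 14288822298460/12109032838947, -21085660099318/12109032838947]
step 2: P' = (I − K·H)·P̄ = [8812656034099/12109032838947 9125752205143/12109032838947 -12671492461588/12109032838947; 9125752205143/12109032838947 20604022024171/12109032838947 -43335157882726/12109032838947; -12671492461588/12109032838947 -43335157882726/12109032838947 107125760807110/12109032838947]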